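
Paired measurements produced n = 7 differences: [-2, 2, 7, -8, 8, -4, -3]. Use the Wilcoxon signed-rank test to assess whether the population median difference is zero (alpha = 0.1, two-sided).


Step 1: Drop any zero differences (none here) and take |d_i|.
|d| = [2, 2, 7, 8, 8, 4, 3]
Step 2: Midrank |d_i| (ties get averaged ranks).
ranks: |2|->1.5, |2|->1.5, |7|->5, |8|->6.5, |8|->6.5, |4|->4, |3|->3
Step 3: Attach original signs; sum ranks with positive sign and with negative sign.
W+ = 1.5 + 5 + 6.5 = 13
W- = 1.5 + 6.5 + 4 + 3 = 15
(Check: W+ + W- = 28 should equal n(n+1)/2 = 28.)
Step 4: Test statistic W = min(W+, W-) = 13.
Step 5: Ties in |d|, so use the tie-corrected normal approximation.
        E[W] = n(n+1)/4 = 7*8/4 = 14.
        Tie groups: |d|=2 (t=2), |d|=8 (t=2); sum(t^3 - t) = 12.
        Var[W] = n(n+1)(2n+1)/24 - sum(t^3-t)/48 = 840/24 - 12/48 = 34.75.
        z = (W - E[W]) / sqrt(Var[W]) = (13 - 14) / 5.8949 = -0.1696.
        Two-sided p = 2*Phi(z) = 0.865295.
Step 6: alpha = 0.1. fail to reject H0.

W+ = 13, W- = 15, W = min = 13, p = 0.865295, fail to reject H0.


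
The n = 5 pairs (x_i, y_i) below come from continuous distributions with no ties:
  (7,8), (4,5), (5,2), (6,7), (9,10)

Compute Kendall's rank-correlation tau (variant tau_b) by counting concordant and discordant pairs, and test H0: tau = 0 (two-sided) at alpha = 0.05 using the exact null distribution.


Step 1: Enumerate the 10 unordered pairs (i,j) with i<j and classify each by sign(x_j-x_i) * sign(y_j-y_i).
  (1,2):dx=-3,dy=-3->C; (1,3):dx=-2,dy=-6->C; (1,4):dx=-1,dy=-1->C; (1,5):dx=+2,dy=+2->C
  (2,3):dx=+1,dy=-3->D; (2,4):dx=+2,dy=+2->C; (2,5):dx=+5,dy=+5->C; (3,4):dx=+1,dy=+5->C
  (3,5):dx=+4,dy=+8->C; (4,5):dx=+3,dy=+3->C
Step 2: C = 9, D = 1, total pairs = 10.
Step 3: tau = (C - D)/(n(n-1)/2) = (9 - 1)/10 = 0.800000.
Step 4: Exact two-sided p-value (enumerate n! = 120 permutations of y under H0): p = 0.083333.
Step 5: alpha = 0.05. fail to reject H0.

tau_b = 0.8000 (C=9, D=1), p = 0.083333, fail to reject H0.


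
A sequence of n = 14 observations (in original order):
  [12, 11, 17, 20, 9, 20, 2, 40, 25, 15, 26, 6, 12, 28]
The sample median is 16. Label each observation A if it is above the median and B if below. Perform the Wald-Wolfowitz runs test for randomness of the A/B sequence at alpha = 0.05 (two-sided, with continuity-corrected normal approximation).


Step 1: Compute median = 16; label A = above, B = below.
Labels in order: BBAABABAABABBA  (n_A = 7, n_B = 7)
Step 2: Count runs R = 10.
Step 3: Under H0 (random ordering), E[R] = 2*n_A*n_B/(n_A+n_B) + 1 = 2*7*7/14 + 1 = 8.0000.
        Var[R] = 2*n_A*n_B*(2*n_A*n_B - n_A - n_B) / ((n_A+n_B)^2 * (n_A+n_B-1)) = 8232/2548 = 3.2308.
        SD[R] = 1.7974.
Step 4: Continuity-corrected z = (R - 0.5 - E[R]) / SD[R] = (10 - 0.5 - 8.0000) / 1.7974 = 0.8345.
Step 5: Two-sided p-value via normal approximation = 2*(1 - Phi(|z|)) = 0.403986.
Step 6: alpha = 0.05. fail to reject H0.

R = 10, z = 0.8345, p = 0.403986, fail to reject H0.


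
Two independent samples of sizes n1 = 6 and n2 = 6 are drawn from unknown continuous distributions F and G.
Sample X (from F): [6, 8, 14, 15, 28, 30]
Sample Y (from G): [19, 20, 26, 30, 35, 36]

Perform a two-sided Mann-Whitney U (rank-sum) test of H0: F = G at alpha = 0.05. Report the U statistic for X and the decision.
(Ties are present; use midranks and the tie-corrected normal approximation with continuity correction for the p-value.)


Step 1: Combine and sort all 12 observations; assign midranks.
sorted (value, group): (6,X), (8,X), (14,X), (15,X), (19,Y), (20,Y), (26,Y), (28,X), (30,X), (30,Y), (35,Y), (36,Y)
ranks: 6->1, 8->2, 14->3, 15->4, 19->5, 20->6, 26->7, 28->8, 30->9.5, 30->9.5, 35->11, 36->12
Step 2: Rank sum for X: R1 = 1 + 2 + 3 + 4 + 8 + 9.5 = 27.5.
Step 3: U_X = R1 - n1(n1+1)/2 = 27.5 - 6*7/2 = 27.5 - 21 = 6.5.
       U_Y = n1*n2 - U_X = 36 - 6.5 = 29.5.
Step 4: Ties are present, so use the tie-corrected normal approximation (with continuity correction) for the p-value.
Step 5: p-value = 0.077648; compare to alpha = 0.05. fail to reject H0.

U_X = 6.5, p = 0.077648, fail to reject H0 at alpha = 0.05.


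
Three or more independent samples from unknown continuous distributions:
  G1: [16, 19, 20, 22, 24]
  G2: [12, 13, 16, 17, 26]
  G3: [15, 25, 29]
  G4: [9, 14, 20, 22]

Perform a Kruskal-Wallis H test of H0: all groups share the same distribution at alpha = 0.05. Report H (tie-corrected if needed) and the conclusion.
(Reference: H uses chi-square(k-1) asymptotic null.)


Step 1: Combine all N = 17 observations and assign midranks.
sorted (value, group, rank): (9,G4,1), (12,G2,2), (13,G2,3), (14,G4,4), (15,G3,5), (16,G1,6.5), (16,G2,6.5), (17,G2,8), (19,G1,9), (20,G1,10.5), (20,G4,10.5), (22,G1,12.5), (22,G4,12.5), (24,G1,14), (25,G3,15), (26,G2,16), (29,G3,17)
Step 2: Sum ranks within each group.
R_1 = 52.5 (n_1 = 5)
R_2 = 35.5 (n_2 = 5)
R_3 = 37 (n_3 = 3)
R_4 = 28 (n_4 = 4)
Step 3: H = 12/(N(N+1)) * sum(R_i^2/n_i) - 3(N+1)
     = 12/(17*18) * (52.5^2/5 + 35.5^2/5 + 37^2/3 + 28^2/4) - 3*18
     = 0.039216 * 1455.63 - 54
     = 3.083660.
Step 4: Ties present; correction factor C = 1 - 18/(17^3 - 17) = 0.996324. Corrected H = 3.083660 / 0.996324 = 3.095039.
Step 5: Under H0, H ~ chi^2(3); p-value = 0.377203.
Step 6: alpha = 0.05. fail to reject H0.

H = 3.0950, df = 3, p = 0.377203, fail to reject H0.


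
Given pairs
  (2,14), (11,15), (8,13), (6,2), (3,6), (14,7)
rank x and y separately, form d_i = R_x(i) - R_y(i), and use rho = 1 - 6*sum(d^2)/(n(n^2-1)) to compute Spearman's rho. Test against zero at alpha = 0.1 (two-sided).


Step 1: Rank x and y separately (midranks; no ties here).
rank(x): 2->1, 11->5, 8->4, 6->3, 3->2, 14->6
rank(y): 14->5, 15->6, 13->4, 2->1, 6->2, 7->3
Step 2: d_i = R_x(i) - R_y(i); compute d_i^2.
  (1-5)^2=16, (5-6)^2=1, (4-4)^2=0, (3-1)^2=4, (2-2)^2=0, (6-3)^2=9
sum(d^2) = 30.
Step 3: rho = 1 - 6*30 / (6*(6^2 - 1)) = 1 - 180/210 = 0.142857.
Step 4: Under H0, t = rho * sqrt((n-2)/(1-rho^2)) = 0.2887 ~ t(4).
Step 5: Two-sided p-value from the t-distribution with 4 df = 0.787172.
Step 6: alpha = 0.1. fail to reject H0.

rho = 0.1429, p = 0.787172, fail to reject H0 at alpha = 0.1.


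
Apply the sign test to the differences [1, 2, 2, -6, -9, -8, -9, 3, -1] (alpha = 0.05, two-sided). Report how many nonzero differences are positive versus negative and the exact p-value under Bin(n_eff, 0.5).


Step 1: Discard zero differences. Original n = 9; n_eff = number of nonzero differences = 9.
Nonzero differences (with sign): +1, +2, +2, -6, -9, -8, -9, +3, -1
Step 2: Count signs: positive = 4, negative = 5.
Step 3: Under H0: P(positive) = 0.5, so the number of positives S ~ Bin(9, 0.5).
Step 4: Two-sided exact p-value = sum of Bin(9,0.5) probabilities at or below the observed probability = 1.000000.
Step 5: alpha = 0.05. fail to reject H0.

n_eff = 9, pos = 4, neg = 5, p = 1.000000, fail to reject H0.


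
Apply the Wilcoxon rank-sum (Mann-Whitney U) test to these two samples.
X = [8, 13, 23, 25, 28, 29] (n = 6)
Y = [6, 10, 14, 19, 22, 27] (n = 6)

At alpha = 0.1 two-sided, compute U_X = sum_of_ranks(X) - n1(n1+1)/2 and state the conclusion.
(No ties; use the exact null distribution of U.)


Step 1: Combine and sort all 12 observations; assign midranks.
sorted (value, group): (6,Y), (8,X), (10,Y), (13,X), (14,Y), (19,Y), (22,Y), (23,X), (25,X), (27,Y), (28,X), (29,X)
ranks: 6->1, 8->2, 10->3, 13->4, 14->5, 19->6, 22->7, 23->8, 25->9, 27->10, 28->11, 29->12
Step 2: Rank sum for X: R1 = 2 + 4 + 8 + 9 + 11 + 12 = 46.
Step 3: U_X = R1 - n1(n1+1)/2 = 46 - 6*7/2 = 46 - 21 = 25.
       U_Y = n1*n2 - U_X = 36 - 25 = 11.
Step 4: No ties, so the exact null distribution of U (based on enumerating the C(12,6) = 924 equally likely rank assignments) gives the two-sided p-value.
Step 5: p-value = 0.309524; compare to alpha = 0.1. fail to reject H0.

U_X = 25, p = 0.309524, fail to reject H0 at alpha = 0.1.


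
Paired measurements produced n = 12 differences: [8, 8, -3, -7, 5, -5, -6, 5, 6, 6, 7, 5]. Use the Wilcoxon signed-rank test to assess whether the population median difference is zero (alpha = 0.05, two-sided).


Step 1: Drop any zero differences (none here) and take |d_i|.
|d| = [8, 8, 3, 7, 5, 5, 6, 5, 6, 6, 7, 5]
Step 2: Midrank |d_i| (ties get averaged ranks).
ranks: |8|->11.5, |8|->11.5, |3|->1, |7|->9.5, |5|->3.5, |5|->3.5, |6|->7, |5|->3.5, |6|->7, |6|->7, |7|->9.5, |5|->3.5
Step 3: Attach original signs; sum ranks with positive sign and with negative sign.
W+ = 11.5 + 11.5 + 3.5 + 3.5 + 7 + 7 + 9.5 + 3.5 = 57
W- = 1 + 9.5 + 3.5 + 7 = 21
(Check: W+ + W- = 78 should equal n(n+1)/2 = 78.)
Step 4: Test statistic W = min(W+, W-) = 21.
Step 5: Ties in |d|, so use the tie-corrected normal approximation.
        E[W] = n(n+1)/4 = 12*13/4 = 39.
        Tie groups: |d|=5 (t=4), |d|=6 (t=3), |d|=7 (t=2), |d|=8 (t=2); sum(t^3 - t) = 96.
        Var[W] = n(n+1)(2n+1)/24 - sum(t^3-t)/48 = 3900/24 - 96/48 = 160.5.
        z = (W - E[W]) / sqrt(Var[W]) = (21 - 39) / 12.6689 = -1.4208.
        Two-sided p = 2*Phi(z) = 0.155373.
Step 6: alpha = 0.05. fail to reject H0.

W+ = 57, W- = 21, W = min = 21, p = 0.155373, fail to reject H0.


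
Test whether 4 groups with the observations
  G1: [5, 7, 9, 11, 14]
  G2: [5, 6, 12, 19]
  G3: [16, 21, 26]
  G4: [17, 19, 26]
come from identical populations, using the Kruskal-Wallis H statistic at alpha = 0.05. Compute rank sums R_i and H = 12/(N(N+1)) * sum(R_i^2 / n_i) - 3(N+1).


Step 1: Combine all N = 15 observations and assign midranks.
sorted (value, group, rank): (5,G1,1.5), (5,G2,1.5), (6,G2,3), (7,G1,4), (9,G1,5), (11,G1,6), (12,G2,7), (14,G1,8), (16,G3,9), (17,G4,10), (19,G2,11.5), (19,G4,11.5), (21,G3,13), (26,G3,14.5), (26,G4,14.5)
Step 2: Sum ranks within each group.
R_1 = 24.5 (n_1 = 5)
R_2 = 23 (n_2 = 4)
R_3 = 36.5 (n_3 = 3)
R_4 = 36 (n_4 = 3)
Step 3: H = 12/(N(N+1)) * sum(R_i^2/n_i) - 3(N+1)
     = 12/(15*16) * (24.5^2/5 + 23^2/4 + 36.5^2/3 + 36^2/3) - 3*16
     = 0.050000 * 1128.38 - 48
     = 8.419167.
Step 4: Ties present; correction factor C = 1 - 18/(15^3 - 15) = 0.994643. Corrected H = 8.419167 / 0.994643 = 8.464512.
Step 5: Under H0, H ~ chi^2(3); p-value = 0.037327.
Step 6: alpha = 0.05. reject H0.

H = 8.4645, df = 3, p = 0.037327, reject H0.


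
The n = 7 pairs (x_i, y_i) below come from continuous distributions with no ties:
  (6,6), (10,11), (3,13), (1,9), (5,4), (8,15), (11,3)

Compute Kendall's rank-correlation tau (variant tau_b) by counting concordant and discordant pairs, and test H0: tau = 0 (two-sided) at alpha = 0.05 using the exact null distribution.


Step 1: Enumerate the 21 unordered pairs (i,j) with i<j and classify each by sign(x_j-x_i) * sign(y_j-y_i).
  (1,2):dx=+4,dy=+5->C; (1,3):dx=-3,dy=+7->D; (1,4):dx=-5,dy=+3->D; (1,5):dx=-1,dy=-2->C
  (1,6):dx=+2,dy=+9->C; (1,7):dx=+5,dy=-3->D; (2,3):dx=-7,dy=+2->D; (2,4):dx=-9,dy=-2->C
  (2,5):dx=-5,dy=-7->C; (2,6):dx=-2,dy=+4->D; (2,7):dx=+1,dy=-8->D; (3,4):dx=-2,dy=-4->C
  (3,5):dx=+2,dy=-9->D; (3,6):dx=+5,dy=+2->C; (3,7):dx=+8,dy=-10->D; (4,5):dx=+4,dy=-5->D
  (4,6):dx=+7,dy=+6->C; (4,7):dx=+10,dy=-6->D; (5,6):dx=+3,dy=+11->C; (5,7):dx=+6,dy=-1->D
  (6,7):dx=+3,dy=-12->D
Step 2: C = 9, D = 12, total pairs = 21.
Step 3: tau = (C - D)/(n(n-1)/2) = (9 - 12)/21 = -0.142857.
Step 4: Exact two-sided p-value (enumerate n! = 5040 permutations of y under H0): p = 0.772619.
Step 5: alpha = 0.05. fail to reject H0.

tau_b = -0.1429 (C=9, D=12), p = 0.772619, fail to reject H0.


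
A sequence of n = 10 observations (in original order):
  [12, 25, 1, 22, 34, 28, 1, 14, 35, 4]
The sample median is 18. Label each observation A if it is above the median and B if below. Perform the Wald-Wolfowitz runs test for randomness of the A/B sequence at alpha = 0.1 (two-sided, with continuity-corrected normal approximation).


Step 1: Compute median = 18; label A = above, B = below.
Labels in order: BABAAABBAB  (n_A = 5, n_B = 5)
Step 2: Count runs R = 7.
Step 3: Under H0 (random ordering), E[R] = 2*n_A*n_B/(n_A+n_B) + 1 = 2*5*5/10 + 1 = 6.0000.
        Var[R] = 2*n_A*n_B*(2*n_A*n_B - n_A - n_B) / ((n_A+n_B)^2 * (n_A+n_B-1)) = 2000/900 = 2.2222.
        SD[R] = 1.4907.
Step 4: Continuity-corrected z = (R - 0.5 - E[R]) / SD[R] = (7 - 0.5 - 6.0000) / 1.4907 = 0.3354.
Step 5: Two-sided p-value via normal approximation = 2*(1 - Phi(|z|)) = 0.737316.
Step 6: alpha = 0.1. fail to reject H0.

R = 7, z = 0.3354, p = 0.737316, fail to reject H0.


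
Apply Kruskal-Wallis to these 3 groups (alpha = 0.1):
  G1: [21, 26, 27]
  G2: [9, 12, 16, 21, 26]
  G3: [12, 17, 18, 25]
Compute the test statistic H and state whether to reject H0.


Step 1: Combine all N = 12 observations and assign midranks.
sorted (value, group, rank): (9,G2,1), (12,G2,2.5), (12,G3,2.5), (16,G2,4), (17,G3,5), (18,G3,6), (21,G1,7.5), (21,G2,7.5), (25,G3,9), (26,G1,10.5), (26,G2,10.5), (27,G1,12)
Step 2: Sum ranks within each group.
R_1 = 30 (n_1 = 3)
R_2 = 25.5 (n_2 = 5)
R_3 = 22.5 (n_3 = 4)
Step 3: H = 12/(N(N+1)) * sum(R_i^2/n_i) - 3(N+1)
     = 12/(12*13) * (30^2/3 + 25.5^2/5 + 22.5^2/4) - 3*13
     = 0.076923 * 556.612 - 39
     = 3.816346.
Step 4: Ties present; correction factor C = 1 - 18/(12^3 - 12) = 0.989510. Corrected H = 3.816346 / 0.989510 = 3.856802.
Step 5: Under H0, H ~ chi^2(2); p-value = 0.145380.
Step 6: alpha = 0.1. fail to reject H0.

H = 3.8568, df = 2, p = 0.145380, fail to reject H0.


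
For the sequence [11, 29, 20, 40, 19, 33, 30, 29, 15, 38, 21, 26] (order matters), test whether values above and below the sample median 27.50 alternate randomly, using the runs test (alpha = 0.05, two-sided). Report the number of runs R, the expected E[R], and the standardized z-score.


Step 1: Compute median = 27.50; label A = above, B = below.
Labels in order: BABABAAABABB  (n_A = 6, n_B = 6)
Step 2: Count runs R = 9.
Step 3: Under H0 (random ordering), E[R] = 2*n_A*n_B/(n_A+n_B) + 1 = 2*6*6/12 + 1 = 7.0000.
        Var[R] = 2*n_A*n_B*(2*n_A*n_B - n_A - n_B) / ((n_A+n_B)^2 * (n_A+n_B-1)) = 4320/1584 = 2.7273.
        SD[R] = 1.6514.
Step 4: Continuity-corrected z = (R - 0.5 - E[R]) / SD[R] = (9 - 0.5 - 7.0000) / 1.6514 = 0.9083.
Step 5: Two-sided p-value via normal approximation = 2*(1 - Phi(|z|)) = 0.363722.
Step 6: alpha = 0.05. fail to reject H0.

R = 9, z = 0.9083, p = 0.363722, fail to reject H0.


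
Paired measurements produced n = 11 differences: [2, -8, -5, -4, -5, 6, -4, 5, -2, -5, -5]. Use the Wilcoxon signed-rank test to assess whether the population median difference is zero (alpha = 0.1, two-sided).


Step 1: Drop any zero differences (none here) and take |d_i|.
|d| = [2, 8, 5, 4, 5, 6, 4, 5, 2, 5, 5]
Step 2: Midrank |d_i| (ties get averaged ranks).
ranks: |2|->1.5, |8|->11, |5|->7, |4|->3.5, |5|->7, |6|->10, |4|->3.5, |5|->7, |2|->1.5, |5|->7, |5|->7
Step 3: Attach original signs; sum ranks with positive sign and with negative sign.
W+ = 1.5 + 10 + 7 = 18.5
W- = 11 + 7 + 3.5 + 7 + 3.5 + 1.5 + 7 + 7 = 47.5
(Check: W+ + W- = 66 should equal n(n+1)/2 = 66.)
Step 4: Test statistic W = min(W+, W-) = 18.5.
Step 5: Ties in |d|, so use the tie-corrected normal approximation.
        E[W] = n(n+1)/4 = 11*12/4 = 33.
        Tie groups: |d|=2 (t=2), |d|=4 (t=2), |d|=5 (t=5); sum(t^3 - t) = 132.
        Var[W] = n(n+1)(2n+1)/24 - sum(t^3-t)/48 = 3036/24 - 132/48 = 123.75.
        z = (W - E[W]) / sqrt(Var[W]) = (18.5 - 33) / 11.1243 = -1.3035.
        Two-sided p = 2*Phi(z) = 0.192420.
Step 6: alpha = 0.1. fail to reject H0.

W+ = 18.5, W- = 47.5, W = min = 18.5, p = 0.192420, fail to reject H0.


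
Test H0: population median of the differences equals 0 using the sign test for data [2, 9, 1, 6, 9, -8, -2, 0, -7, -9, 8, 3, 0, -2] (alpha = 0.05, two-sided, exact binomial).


Step 1: Discard zero differences. Original n = 14; n_eff = number of nonzero differences = 12.
Nonzero differences (with sign): +2, +9, +1, +6, +9, -8, -2, -7, -9, +8, +3, -2
Step 2: Count signs: positive = 7, negative = 5.
Step 3: Under H0: P(positive) = 0.5, so the number of positives S ~ Bin(12, 0.5).
Step 4: Two-sided exact p-value = sum of Bin(12,0.5) probabilities at or below the observed probability = 0.774414.
Step 5: alpha = 0.05. fail to reject H0.

n_eff = 12, pos = 7, neg = 5, p = 0.774414, fail to reject H0.


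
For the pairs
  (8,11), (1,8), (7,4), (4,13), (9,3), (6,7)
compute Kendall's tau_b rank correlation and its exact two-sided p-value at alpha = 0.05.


Step 1: Enumerate the 15 unordered pairs (i,j) with i<j and classify each by sign(x_j-x_i) * sign(y_j-y_i).
  (1,2):dx=-7,dy=-3->C; (1,3):dx=-1,dy=-7->C; (1,4):dx=-4,dy=+2->D; (1,5):dx=+1,dy=-8->D
  (1,6):dx=-2,dy=-4->C; (2,3):dx=+6,dy=-4->D; (2,4):dx=+3,dy=+5->C; (2,5):dx=+8,dy=-5->D
  (2,6):dx=+5,dy=-1->D; (3,4):dx=-3,dy=+9->D; (3,5):dx=+2,dy=-1->D; (3,6):dx=-1,dy=+3->D
  (4,5):dx=+5,dy=-10->D; (4,6):dx=+2,dy=-6->D; (5,6):dx=-3,dy=+4->D
Step 2: C = 4, D = 11, total pairs = 15.
Step 3: tau = (C - D)/(n(n-1)/2) = (4 - 11)/15 = -0.466667.
Step 4: Exact two-sided p-value (enumerate n! = 720 permutations of y under H0): p = 0.272222.
Step 5: alpha = 0.05. fail to reject H0.

tau_b = -0.4667 (C=4, D=11), p = 0.272222, fail to reject H0.


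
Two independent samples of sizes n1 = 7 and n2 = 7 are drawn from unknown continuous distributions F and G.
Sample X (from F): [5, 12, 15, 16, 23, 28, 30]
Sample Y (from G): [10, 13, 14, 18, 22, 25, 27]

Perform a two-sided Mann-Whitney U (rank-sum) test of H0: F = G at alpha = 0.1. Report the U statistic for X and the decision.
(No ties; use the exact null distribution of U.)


Step 1: Combine and sort all 14 observations; assign midranks.
sorted (value, group): (5,X), (10,Y), (12,X), (13,Y), (14,Y), (15,X), (16,X), (18,Y), (22,Y), (23,X), (25,Y), (27,Y), (28,X), (30,X)
ranks: 5->1, 10->2, 12->3, 13->4, 14->5, 15->6, 16->7, 18->8, 22->9, 23->10, 25->11, 27->12, 28->13, 30->14
Step 2: Rank sum for X: R1 = 1 + 3 + 6 + 7 + 10 + 13 + 14 = 54.
Step 3: U_X = R1 - n1(n1+1)/2 = 54 - 7*8/2 = 54 - 28 = 26.
       U_Y = n1*n2 - U_X = 49 - 26 = 23.
Step 4: No ties, so the exact null distribution of U (based on enumerating the C(14,7) = 3432 equally likely rank assignments) gives the two-sided p-value.
Step 5: p-value = 0.901515; compare to alpha = 0.1. fail to reject H0.

U_X = 26, p = 0.901515, fail to reject H0 at alpha = 0.1.


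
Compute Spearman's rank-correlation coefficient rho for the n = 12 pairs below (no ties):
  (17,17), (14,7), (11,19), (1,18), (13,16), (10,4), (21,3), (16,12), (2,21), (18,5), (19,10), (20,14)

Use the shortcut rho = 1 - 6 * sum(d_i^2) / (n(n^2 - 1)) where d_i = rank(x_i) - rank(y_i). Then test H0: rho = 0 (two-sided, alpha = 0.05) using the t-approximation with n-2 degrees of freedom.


Step 1: Rank x and y separately (midranks; no ties here).
rank(x): 17->8, 14->6, 11->4, 1->1, 13->5, 10->3, 21->12, 16->7, 2->2, 18->9, 19->10, 20->11
rank(y): 17->9, 7->4, 19->11, 18->10, 16->8, 4->2, 3->1, 12->6, 21->12, 5->3, 10->5, 14->7
Step 2: d_i = R_x(i) - R_y(i); compute d_i^2.
  (8-9)^2=1, (6-4)^2=4, (4-11)^2=49, (1-10)^2=81, (5-8)^2=9, (3-2)^2=1, (12-1)^2=121, (7-6)^2=1, (2-12)^2=100, (9-3)^2=36, (10-5)^2=25, (11-7)^2=16
sum(d^2) = 444.
Step 3: rho = 1 - 6*444 / (12*(12^2 - 1)) = 1 - 2664/1716 = -0.552448.
Step 4: Under H0, t = rho * sqrt((n-2)/(1-rho^2)) = -2.0959 ~ t(10).
Step 5: Two-sided p-value from the t-distribution with 10 df = 0.062511.
Step 6: alpha = 0.05. fail to reject H0.

rho = -0.5524, p = 0.062511, fail to reject H0 at alpha = 0.05.


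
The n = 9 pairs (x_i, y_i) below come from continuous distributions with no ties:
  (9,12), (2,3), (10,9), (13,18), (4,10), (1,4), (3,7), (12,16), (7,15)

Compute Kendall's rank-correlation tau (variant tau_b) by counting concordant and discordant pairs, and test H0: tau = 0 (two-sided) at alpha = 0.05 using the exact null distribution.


Step 1: Enumerate the 36 unordered pairs (i,j) with i<j and classify each by sign(x_j-x_i) * sign(y_j-y_i).
  (1,2):dx=-7,dy=-9->C; (1,3):dx=+1,dy=-3->D; (1,4):dx=+4,dy=+6->C; (1,5):dx=-5,dy=-2->C
  (1,6):dx=-8,dy=-8->C; (1,7):dx=-6,dy=-5->C; (1,8):dx=+3,dy=+4->C; (1,9):dx=-2,dy=+3->D
  (2,3):dx=+8,dy=+6->C; (2,4):dx=+11,dy=+15->C; (2,5):dx=+2,dy=+7->C; (2,6):dx=-1,dy=+1->D
  (2,7):dx=+1,dy=+4->C; (2,8):dx=+10,dy=+13->C; (2,9):dx=+5,dy=+12->C; (3,4):dx=+3,dy=+9->C
  (3,5):dx=-6,dy=+1->D; (3,6):dx=-9,dy=-5->C; (3,7):dx=-7,dy=-2->C; (3,8):dx=+2,dy=+7->C
  (3,9):dx=-3,dy=+6->D; (4,5):dx=-9,dy=-8->C; (4,6):dx=-12,dy=-14->C; (4,7):dx=-10,dy=-11->C
  (4,8):dx=-1,dy=-2->C; (4,9):dx=-6,dy=-3->C; (5,6):dx=-3,dy=-6->C; (5,7):dx=-1,dy=-3->C
  (5,8):dx=+8,dy=+6->C; (5,9):dx=+3,dy=+5->C; (6,7):dx=+2,dy=+3->C; (6,8):dx=+11,dy=+12->C
  (6,9):dx=+6,dy=+11->C; (7,8):dx=+9,dy=+9->C; (7,9):dx=+4,dy=+8->C; (8,9):dx=-5,dy=-1->C
Step 2: C = 31, D = 5, total pairs = 36.
Step 3: tau = (C - D)/(n(n-1)/2) = (31 - 5)/36 = 0.722222.
Step 4: Exact two-sided p-value (enumerate n! = 362880 permutations of y under H0): p = 0.005886.
Step 5: alpha = 0.05. reject H0.

tau_b = 0.7222 (C=31, D=5), p = 0.005886, reject H0.


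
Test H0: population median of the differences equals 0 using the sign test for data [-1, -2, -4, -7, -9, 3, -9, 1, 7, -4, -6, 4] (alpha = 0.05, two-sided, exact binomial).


Step 1: Discard zero differences. Original n = 12; n_eff = number of nonzero differences = 12.
Nonzero differences (with sign): -1, -2, -4, -7, -9, +3, -9, +1, +7, -4, -6, +4
Step 2: Count signs: positive = 4, negative = 8.
Step 3: Under H0: P(positive) = 0.5, so the number of positives S ~ Bin(12, 0.5).
Step 4: Two-sided exact p-value = sum of Bin(12,0.5) probabilities at or below the observed probability = 0.387695.
Step 5: alpha = 0.05. fail to reject H0.

n_eff = 12, pos = 4, neg = 8, p = 0.387695, fail to reject H0.


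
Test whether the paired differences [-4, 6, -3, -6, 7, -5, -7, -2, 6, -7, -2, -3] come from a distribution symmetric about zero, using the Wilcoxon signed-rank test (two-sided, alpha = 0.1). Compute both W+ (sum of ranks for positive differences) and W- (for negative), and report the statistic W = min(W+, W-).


Step 1: Drop any zero differences (none here) and take |d_i|.
|d| = [4, 6, 3, 6, 7, 5, 7, 2, 6, 7, 2, 3]
Step 2: Midrank |d_i| (ties get averaged ranks).
ranks: |4|->5, |6|->8, |3|->3.5, |6|->8, |7|->11, |5|->6, |7|->11, |2|->1.5, |6|->8, |7|->11, |2|->1.5, |3|->3.5
Step 3: Attach original signs; sum ranks with positive sign and with negative sign.
W+ = 8 + 11 + 8 = 27
W- = 5 + 3.5 + 8 + 6 + 11 + 1.5 + 11 + 1.5 + 3.5 = 51
(Check: W+ + W- = 78 should equal n(n+1)/2 = 78.)
Step 4: Test statistic W = min(W+, W-) = 27.
Step 5: Ties in |d|, so use the tie-corrected normal approximation.
        E[W] = n(n+1)/4 = 12*13/4 = 39.
        Tie groups: |d|=2 (t=2), |d|=3 (t=2), |d|=6 (t=3), |d|=7 (t=3); sum(t^3 - t) = 60.
        Var[W] = n(n+1)(2n+1)/24 - sum(t^3-t)/48 = 3900/24 - 60/48 = 161.25.
        z = (W - E[W]) / sqrt(Var[W]) = (27 - 39) / 12.6984 = -0.9450.
        Two-sided p = 2*Phi(z) = 0.344659.
Step 6: alpha = 0.1. fail to reject H0.

W+ = 27, W- = 51, W = min = 27, p = 0.344659, fail to reject H0.


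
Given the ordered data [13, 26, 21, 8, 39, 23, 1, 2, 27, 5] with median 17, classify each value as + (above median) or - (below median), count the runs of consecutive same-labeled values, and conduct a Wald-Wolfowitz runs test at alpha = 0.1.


Step 1: Compute median = 17; label A = above, B = below.
Labels in order: BAABAABBAB  (n_A = 5, n_B = 5)
Step 2: Count runs R = 7.
Step 3: Under H0 (random ordering), E[R] = 2*n_A*n_B/(n_A+n_B) + 1 = 2*5*5/10 + 1 = 6.0000.
        Var[R] = 2*n_A*n_B*(2*n_A*n_B - n_A - n_B) / ((n_A+n_B)^2 * (n_A+n_B-1)) = 2000/900 = 2.2222.
        SD[R] = 1.4907.
Step 4: Continuity-corrected z = (R - 0.5 - E[R]) / SD[R] = (7 - 0.5 - 6.0000) / 1.4907 = 0.3354.
Step 5: Two-sided p-value via normal approximation = 2*(1 - Phi(|z|)) = 0.737316.
Step 6: alpha = 0.1. fail to reject H0.

R = 7, z = 0.3354, p = 0.737316, fail to reject H0.


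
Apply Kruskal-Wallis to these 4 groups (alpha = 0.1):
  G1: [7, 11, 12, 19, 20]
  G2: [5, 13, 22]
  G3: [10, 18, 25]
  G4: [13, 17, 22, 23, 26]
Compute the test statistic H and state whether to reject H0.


Step 1: Combine all N = 16 observations and assign midranks.
sorted (value, group, rank): (5,G2,1), (7,G1,2), (10,G3,3), (11,G1,4), (12,G1,5), (13,G2,6.5), (13,G4,6.5), (17,G4,8), (18,G3,9), (19,G1,10), (20,G1,11), (22,G2,12.5), (22,G4,12.5), (23,G4,14), (25,G3,15), (26,G4,16)
Step 2: Sum ranks within each group.
R_1 = 32 (n_1 = 5)
R_2 = 20 (n_2 = 3)
R_3 = 27 (n_3 = 3)
R_4 = 57 (n_4 = 5)
Step 3: H = 12/(N(N+1)) * sum(R_i^2/n_i) - 3(N+1)
     = 12/(16*17) * (32^2/5 + 20^2/3 + 27^2/3 + 57^2/5) - 3*17
     = 0.044118 * 1230.93 - 51
     = 3.305882.
Step 4: Ties present; correction factor C = 1 - 12/(16^3 - 16) = 0.997059. Corrected H = 3.305882 / 0.997059 = 3.315634.
Step 5: Under H0, H ~ chi^2(3); p-value = 0.345473.
Step 6: alpha = 0.1. fail to reject H0.

H = 3.3156, df = 3, p = 0.345473, fail to reject H0.


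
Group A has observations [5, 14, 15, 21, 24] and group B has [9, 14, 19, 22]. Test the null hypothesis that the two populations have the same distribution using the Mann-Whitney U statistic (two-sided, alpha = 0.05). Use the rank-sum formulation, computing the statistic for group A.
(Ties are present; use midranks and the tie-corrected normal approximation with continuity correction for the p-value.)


Step 1: Combine and sort all 9 observations; assign midranks.
sorted (value, group): (5,X), (9,Y), (14,X), (14,Y), (15,X), (19,Y), (21,X), (22,Y), (24,X)
ranks: 5->1, 9->2, 14->3.5, 14->3.5, 15->5, 19->6, 21->7, 22->8, 24->9
Step 2: Rank sum for X: R1 = 1 + 3.5 + 5 + 7 + 9 = 25.5.
Step 3: U_X = R1 - n1(n1+1)/2 = 25.5 - 5*6/2 = 25.5 - 15 = 10.5.
       U_Y = n1*n2 - U_X = 20 - 10.5 = 9.5.
Step 4: Ties are present, so use the tie-corrected normal approximation (with continuity correction) for the p-value.
Step 5: p-value = 1.000000; compare to alpha = 0.05. fail to reject H0.

U_X = 10.5, p = 1.000000, fail to reject H0 at alpha = 0.05.


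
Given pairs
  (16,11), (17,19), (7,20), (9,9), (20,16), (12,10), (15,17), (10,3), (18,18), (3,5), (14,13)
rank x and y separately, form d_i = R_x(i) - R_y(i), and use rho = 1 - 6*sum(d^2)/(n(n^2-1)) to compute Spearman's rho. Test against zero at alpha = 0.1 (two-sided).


Step 1: Rank x and y separately (midranks; no ties here).
rank(x): 16->8, 17->9, 7->2, 9->3, 20->11, 12->5, 15->7, 10->4, 18->10, 3->1, 14->6
rank(y): 11->5, 19->10, 20->11, 9->3, 16->7, 10->4, 17->8, 3->1, 18->9, 5->2, 13->6
Step 2: d_i = R_x(i) - R_y(i); compute d_i^2.
  (8-5)^2=9, (9-10)^2=1, (2-11)^2=81, (3-3)^2=0, (11-7)^2=16, (5-4)^2=1, (7-8)^2=1, (4-1)^2=9, (10-9)^2=1, (1-2)^2=1, (6-6)^2=0
sum(d^2) = 120.
Step 3: rho = 1 - 6*120 / (11*(11^2 - 1)) = 1 - 720/1320 = 0.454545.
Step 4: Under H0, t = rho * sqrt((n-2)/(1-rho^2)) = 1.5309 ~ t(9).
Step 5: Two-sided p-value from the t-distribution with 9 df = 0.160145.
Step 6: alpha = 0.1. fail to reject H0.

rho = 0.4545, p = 0.160145, fail to reject H0 at alpha = 0.1.


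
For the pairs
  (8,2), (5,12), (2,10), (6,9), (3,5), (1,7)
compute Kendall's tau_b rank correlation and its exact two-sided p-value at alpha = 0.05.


Step 1: Enumerate the 15 unordered pairs (i,j) with i<j and classify each by sign(x_j-x_i) * sign(y_j-y_i).
  (1,2):dx=-3,dy=+10->D; (1,3):dx=-6,dy=+8->D; (1,4):dx=-2,dy=+7->D; (1,5):dx=-5,dy=+3->D
  (1,6):dx=-7,dy=+5->D; (2,3):dx=-3,dy=-2->C; (2,4):dx=+1,dy=-3->D; (2,5):dx=-2,dy=-7->C
  (2,6):dx=-4,dy=-5->C; (3,4):dx=+4,dy=-1->D; (3,5):dx=+1,dy=-5->D; (3,6):dx=-1,dy=-3->C
  (4,5):dx=-3,dy=-4->C; (4,6):dx=-5,dy=-2->C; (5,6):dx=-2,dy=+2->D
Step 2: C = 6, D = 9, total pairs = 15.
Step 3: tau = (C - D)/(n(n-1)/2) = (6 - 9)/15 = -0.200000.
Step 4: Exact two-sided p-value (enumerate n! = 720 permutations of y under H0): p = 0.719444.
Step 5: alpha = 0.05. fail to reject H0.

tau_b = -0.2000 (C=6, D=9), p = 0.719444, fail to reject H0.


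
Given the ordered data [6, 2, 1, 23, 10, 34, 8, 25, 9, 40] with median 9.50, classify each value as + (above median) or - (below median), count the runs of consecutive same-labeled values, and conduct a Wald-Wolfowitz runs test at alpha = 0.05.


Step 1: Compute median = 9.50; label A = above, B = below.
Labels in order: BBBAAABABA  (n_A = 5, n_B = 5)
Step 2: Count runs R = 6.
Step 3: Under H0 (random ordering), E[R] = 2*n_A*n_B/(n_A+n_B) + 1 = 2*5*5/10 + 1 = 6.0000.
        Var[R] = 2*n_A*n_B*(2*n_A*n_B - n_A - n_B) / ((n_A+n_B)^2 * (n_A+n_B-1)) = 2000/900 = 2.2222.
        SD[R] = 1.4907.
Step 4: R = E[R], so z = 0 with no continuity correction.
Step 5: Two-sided p-value via normal approximation = 2*(1 - Phi(|z|)) = 1.000000.
Step 6: alpha = 0.05. fail to reject H0.

R = 6, z = 0.0000, p = 1.000000, fail to reject H0.


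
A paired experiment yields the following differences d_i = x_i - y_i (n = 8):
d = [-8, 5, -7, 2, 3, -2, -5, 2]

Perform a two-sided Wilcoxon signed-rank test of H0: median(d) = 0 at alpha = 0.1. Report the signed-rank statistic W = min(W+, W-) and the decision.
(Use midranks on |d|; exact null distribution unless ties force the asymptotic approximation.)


Step 1: Drop any zero differences (none here) and take |d_i|.
|d| = [8, 5, 7, 2, 3, 2, 5, 2]
Step 2: Midrank |d_i| (ties get averaged ranks).
ranks: |8|->8, |5|->5.5, |7|->7, |2|->2, |3|->4, |2|->2, |5|->5.5, |2|->2
Step 3: Attach original signs; sum ranks with positive sign and with negative sign.
W+ = 5.5 + 2 + 4 + 2 = 13.5
W- = 8 + 7 + 2 + 5.5 = 22.5
(Check: W+ + W- = 36 should equal n(n+1)/2 = 36.)
Step 4: Test statistic W = min(W+, W-) = 13.5.
Step 5: Ties in |d|, so use the tie-corrected normal approximation.
        E[W] = n(n+1)/4 = 8*9/4 = 18.
        Tie groups: |d|=2 (t=3), |d|=5 (t=2); sum(t^3 - t) = 30.
        Var[W] = n(n+1)(2n+1)/24 - sum(t^3-t)/48 = 1224/24 - 30/48 = 50.375.
        z = (W - E[W]) / sqrt(Var[W]) = (13.5 - 18) / 7.0975 = -0.6340.
        Two-sided p = 2*Phi(z) = 0.526066.
Step 6: alpha = 0.1. fail to reject H0.

W+ = 13.5, W- = 22.5, W = min = 13.5, p = 0.526066, fail to reject H0.


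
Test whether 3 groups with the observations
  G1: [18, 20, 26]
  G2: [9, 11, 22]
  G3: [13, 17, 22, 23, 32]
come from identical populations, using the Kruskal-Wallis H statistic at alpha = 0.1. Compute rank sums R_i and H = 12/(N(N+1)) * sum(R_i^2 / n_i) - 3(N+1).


Step 1: Combine all N = 11 observations and assign midranks.
sorted (value, group, rank): (9,G2,1), (11,G2,2), (13,G3,3), (17,G3,4), (18,G1,5), (20,G1,6), (22,G2,7.5), (22,G3,7.5), (23,G3,9), (26,G1,10), (32,G3,11)
Step 2: Sum ranks within each group.
R_1 = 21 (n_1 = 3)
R_2 = 10.5 (n_2 = 3)
R_3 = 34.5 (n_3 = 5)
Step 3: H = 12/(N(N+1)) * sum(R_i^2/n_i) - 3(N+1)
     = 12/(11*12) * (21^2/3 + 10.5^2/3 + 34.5^2/5) - 3*12
     = 0.090909 * 421.8 - 36
     = 2.345455.
Step 4: Ties present; correction factor C = 1 - 6/(11^3 - 11) = 0.995455. Corrected H = 2.345455 / 0.995455 = 2.356164.
Step 5: Under H0, H ~ chi^2(2); p-value = 0.307869.
Step 6: alpha = 0.1. fail to reject H0.

H = 2.3562, df = 2, p = 0.307869, fail to reject H0.


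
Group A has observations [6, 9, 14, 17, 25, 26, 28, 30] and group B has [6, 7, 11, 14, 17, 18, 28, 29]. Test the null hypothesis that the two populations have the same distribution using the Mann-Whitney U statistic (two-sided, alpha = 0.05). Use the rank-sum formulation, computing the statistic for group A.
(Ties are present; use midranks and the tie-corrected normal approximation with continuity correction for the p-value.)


Step 1: Combine and sort all 16 observations; assign midranks.
sorted (value, group): (6,X), (6,Y), (7,Y), (9,X), (11,Y), (14,X), (14,Y), (17,X), (17,Y), (18,Y), (25,X), (26,X), (28,X), (28,Y), (29,Y), (30,X)
ranks: 6->1.5, 6->1.5, 7->3, 9->4, 11->5, 14->6.5, 14->6.5, 17->8.5, 17->8.5, 18->10, 25->11, 26->12, 28->13.5, 28->13.5, 29->15, 30->16
Step 2: Rank sum for X: R1 = 1.5 + 4 + 6.5 + 8.5 + 11 + 12 + 13.5 + 16 = 73.
Step 3: U_X = R1 - n1(n1+1)/2 = 73 - 8*9/2 = 73 - 36 = 37.
       U_Y = n1*n2 - U_X = 64 - 37 = 27.
Step 4: Ties are present, so use the tie-corrected normal approximation (with continuity correction) for the p-value.
Step 5: p-value = 0.635507; compare to alpha = 0.05. fail to reject H0.

U_X = 37, p = 0.635507, fail to reject H0 at alpha = 0.05.


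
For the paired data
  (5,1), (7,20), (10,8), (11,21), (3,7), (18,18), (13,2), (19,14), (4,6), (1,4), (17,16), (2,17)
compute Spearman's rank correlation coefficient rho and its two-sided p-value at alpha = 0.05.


Step 1: Rank x and y separately (midranks; no ties here).
rank(x): 5->5, 7->6, 10->7, 11->8, 3->3, 18->11, 13->9, 19->12, 4->4, 1->1, 17->10, 2->2
rank(y): 1->1, 20->11, 8->6, 21->12, 7->5, 18->10, 2->2, 14->7, 6->4, 4->3, 16->8, 17->9
Step 2: d_i = R_x(i) - R_y(i); compute d_i^2.
  (5-1)^2=16, (6-11)^2=25, (7-6)^2=1, (8-12)^2=16, (3-5)^2=4, (11-10)^2=1, (9-2)^2=49, (12-7)^2=25, (4-4)^2=0, (1-3)^2=4, (10-8)^2=4, (2-9)^2=49
sum(d^2) = 194.
Step 3: rho = 1 - 6*194 / (12*(12^2 - 1)) = 1 - 1164/1716 = 0.321678.
Step 4: Under H0, t = rho * sqrt((n-2)/(1-rho^2)) = 1.0743 ~ t(10).
Step 5: Two-sided p-value from the t-distribution with 10 df = 0.307910.
Step 6: alpha = 0.05. fail to reject H0.

rho = 0.3217, p = 0.307910, fail to reject H0 at alpha = 0.05.


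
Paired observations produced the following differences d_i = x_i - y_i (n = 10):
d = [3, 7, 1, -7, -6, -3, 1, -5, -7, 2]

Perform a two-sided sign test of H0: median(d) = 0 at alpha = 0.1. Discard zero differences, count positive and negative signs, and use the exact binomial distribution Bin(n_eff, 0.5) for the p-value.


Step 1: Discard zero differences. Original n = 10; n_eff = number of nonzero differences = 10.
Nonzero differences (with sign): +3, +7, +1, -7, -6, -3, +1, -5, -7, +2
Step 2: Count signs: positive = 5, negative = 5.
Step 3: Under H0: P(positive) = 0.5, so the number of positives S ~ Bin(10, 0.5).
Step 4: Two-sided exact p-value = sum of Bin(10,0.5) probabilities at or below the observed probability = 1.000000.
Step 5: alpha = 0.1. fail to reject H0.

n_eff = 10, pos = 5, neg = 5, p = 1.000000, fail to reject H0.


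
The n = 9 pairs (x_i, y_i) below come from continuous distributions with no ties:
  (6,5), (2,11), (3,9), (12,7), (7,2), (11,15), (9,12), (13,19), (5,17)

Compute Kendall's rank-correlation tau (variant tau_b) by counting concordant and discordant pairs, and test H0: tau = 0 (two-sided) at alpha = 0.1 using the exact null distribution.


Step 1: Enumerate the 36 unordered pairs (i,j) with i<j and classify each by sign(x_j-x_i) * sign(y_j-y_i).
  (1,2):dx=-4,dy=+6->D; (1,3):dx=-3,dy=+4->D; (1,4):dx=+6,dy=+2->C; (1,5):dx=+1,dy=-3->D
  (1,6):dx=+5,dy=+10->C; (1,7):dx=+3,dy=+7->C; (1,8):dx=+7,dy=+14->C; (1,9):dx=-1,dy=+12->D
  (2,3):dx=+1,dy=-2->D; (2,4):dx=+10,dy=-4->D; (2,5):dx=+5,dy=-9->D; (2,6):dx=+9,dy=+4->C
  (2,7):dx=+7,dy=+1->C; (2,8):dx=+11,dy=+8->C; (2,9):dx=+3,dy=+6->C; (3,4):dx=+9,dy=-2->D
  (3,5):dx=+4,dy=-7->D; (3,6):dx=+8,dy=+6->C; (3,7):dx=+6,dy=+3->C; (3,8):dx=+10,dy=+10->C
  (3,9):dx=+2,dy=+8->C; (4,5):dx=-5,dy=-5->C; (4,6):dx=-1,dy=+8->D; (4,7):dx=-3,dy=+5->D
  (4,8):dx=+1,dy=+12->C; (4,9):dx=-7,dy=+10->D; (5,6):dx=+4,dy=+13->C; (5,7):dx=+2,dy=+10->C
  (5,8):dx=+6,dy=+17->C; (5,9):dx=-2,dy=+15->D; (6,7):dx=-2,dy=-3->C; (6,8):dx=+2,dy=+4->C
  (6,9):dx=-6,dy=+2->D; (7,8):dx=+4,dy=+7->C; (7,9):dx=-4,dy=+5->D; (8,9):dx=-8,dy=-2->C
Step 2: C = 21, D = 15, total pairs = 36.
Step 3: tau = (C - D)/(n(n-1)/2) = (21 - 15)/36 = 0.166667.
Step 4: Exact two-sided p-value (enumerate n! = 362880 permutations of y under H0): p = 0.612202.
Step 5: alpha = 0.1. fail to reject H0.

tau_b = 0.1667 (C=21, D=15), p = 0.612202, fail to reject H0.


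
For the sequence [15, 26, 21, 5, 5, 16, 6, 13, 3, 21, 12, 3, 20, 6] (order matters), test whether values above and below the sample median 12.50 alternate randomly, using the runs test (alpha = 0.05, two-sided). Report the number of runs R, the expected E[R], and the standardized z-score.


Step 1: Compute median = 12.50; label A = above, B = below.
Labels in order: AAABBABABABBAB  (n_A = 7, n_B = 7)
Step 2: Count runs R = 10.
Step 3: Under H0 (random ordering), E[R] = 2*n_A*n_B/(n_A+n_B) + 1 = 2*7*7/14 + 1 = 8.0000.
        Var[R] = 2*n_A*n_B*(2*n_A*n_B - n_A - n_B) / ((n_A+n_B)^2 * (n_A+n_B-1)) = 8232/2548 = 3.2308.
        SD[R] = 1.7974.
Step 4: Continuity-corrected z = (R - 0.5 - E[R]) / SD[R] = (10 - 0.5 - 8.0000) / 1.7974 = 0.8345.
Step 5: Two-sided p-value via normal approximation = 2*(1 - Phi(|z|)) = 0.403986.
Step 6: alpha = 0.05. fail to reject H0.

R = 10, z = 0.8345, p = 0.403986, fail to reject H0.


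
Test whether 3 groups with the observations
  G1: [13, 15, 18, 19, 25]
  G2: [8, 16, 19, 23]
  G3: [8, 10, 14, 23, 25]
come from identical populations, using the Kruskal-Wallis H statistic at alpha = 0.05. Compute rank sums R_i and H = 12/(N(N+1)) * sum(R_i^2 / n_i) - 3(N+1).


Step 1: Combine all N = 14 observations and assign midranks.
sorted (value, group, rank): (8,G2,1.5), (8,G3,1.5), (10,G3,3), (13,G1,4), (14,G3,5), (15,G1,6), (16,G2,7), (18,G1,8), (19,G1,9.5), (19,G2,9.5), (23,G2,11.5), (23,G3,11.5), (25,G1,13.5), (25,G3,13.5)
Step 2: Sum ranks within each group.
R_1 = 41 (n_1 = 5)
R_2 = 29.5 (n_2 = 4)
R_3 = 34.5 (n_3 = 5)
Step 3: H = 12/(N(N+1)) * sum(R_i^2/n_i) - 3(N+1)
     = 12/(14*15) * (41^2/5 + 29.5^2/4 + 34.5^2/5) - 3*15
     = 0.057143 * 791.812 - 45
     = 0.246429.
Step 4: Ties present; correction factor C = 1 - 24/(14^3 - 14) = 0.991209. Corrected H = 0.246429 / 0.991209 = 0.248614.
Step 5: Under H0, H ~ chi^2(2); p-value = 0.883109.
Step 6: alpha = 0.05. fail to reject H0.

H = 0.2486, df = 2, p = 0.883109, fail to reject H0.


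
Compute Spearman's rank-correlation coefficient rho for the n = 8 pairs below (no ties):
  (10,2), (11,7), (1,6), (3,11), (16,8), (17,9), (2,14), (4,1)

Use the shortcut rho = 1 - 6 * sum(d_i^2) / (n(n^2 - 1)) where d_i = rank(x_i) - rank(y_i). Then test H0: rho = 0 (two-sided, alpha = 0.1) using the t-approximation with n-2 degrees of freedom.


Step 1: Rank x and y separately (midranks; no ties here).
rank(x): 10->5, 11->6, 1->1, 3->3, 16->7, 17->8, 2->2, 4->4
rank(y): 2->2, 7->4, 6->3, 11->7, 8->5, 9->6, 14->8, 1->1
Step 2: d_i = R_x(i) - R_y(i); compute d_i^2.
  (5-2)^2=9, (6-4)^2=4, (1-3)^2=4, (3-7)^2=16, (7-5)^2=4, (8-6)^2=4, (2-8)^2=36, (4-1)^2=9
sum(d^2) = 86.
Step 3: rho = 1 - 6*86 / (8*(8^2 - 1)) = 1 - 516/504 = -0.023810.
Step 4: Under H0, t = rho * sqrt((n-2)/(1-rho^2)) = -0.0583 ~ t(6).
Step 5: Two-sided p-value from the t-distribution with 6 df = 0.955374.
Step 6: alpha = 0.1. fail to reject H0.

rho = -0.0238, p = 0.955374, fail to reject H0 at alpha = 0.1.


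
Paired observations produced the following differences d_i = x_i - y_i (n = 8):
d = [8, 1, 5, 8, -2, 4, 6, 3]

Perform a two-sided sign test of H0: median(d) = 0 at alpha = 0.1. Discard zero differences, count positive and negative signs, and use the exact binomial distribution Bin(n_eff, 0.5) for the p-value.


Step 1: Discard zero differences. Original n = 8; n_eff = number of nonzero differences = 8.
Nonzero differences (with sign): +8, +1, +5, +8, -2, +4, +6, +3
Step 2: Count signs: positive = 7, negative = 1.
Step 3: Under H0: P(positive) = 0.5, so the number of positives S ~ Bin(8, 0.5).
Step 4: Two-sided exact p-value = sum of Bin(8,0.5) probabilities at or below the observed probability = 0.070312.
Step 5: alpha = 0.1. reject H0.

n_eff = 8, pos = 7, neg = 1, p = 0.070312, reject H0.


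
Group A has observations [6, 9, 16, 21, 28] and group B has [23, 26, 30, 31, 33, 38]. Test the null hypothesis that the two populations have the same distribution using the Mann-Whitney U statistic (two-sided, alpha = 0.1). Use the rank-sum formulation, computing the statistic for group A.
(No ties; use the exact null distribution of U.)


Step 1: Combine and sort all 11 observations; assign midranks.
sorted (value, group): (6,X), (9,X), (16,X), (21,X), (23,Y), (26,Y), (28,X), (30,Y), (31,Y), (33,Y), (38,Y)
ranks: 6->1, 9->2, 16->3, 21->4, 23->5, 26->6, 28->7, 30->8, 31->9, 33->10, 38->11
Step 2: Rank sum for X: R1 = 1 + 2 + 3 + 4 + 7 = 17.
Step 3: U_X = R1 - n1(n1+1)/2 = 17 - 5*6/2 = 17 - 15 = 2.
       U_Y = n1*n2 - U_X = 30 - 2 = 28.
Step 4: No ties, so the exact null distribution of U (based on enumerating the C(11,5) = 462 equally likely rank assignments) gives the two-sided p-value.
Step 5: p-value = 0.017316; compare to alpha = 0.1. reject H0.

U_X = 2, p = 0.017316, reject H0 at alpha = 0.1.
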